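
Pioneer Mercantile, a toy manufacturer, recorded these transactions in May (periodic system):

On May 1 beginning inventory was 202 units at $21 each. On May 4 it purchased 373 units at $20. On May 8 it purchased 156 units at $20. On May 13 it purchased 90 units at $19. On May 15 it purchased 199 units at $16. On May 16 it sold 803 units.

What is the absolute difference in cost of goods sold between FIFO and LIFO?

FIFO COGS: 202 @ $21 + 373 @ $20 + 156 @ $20 + 72 @ $19 = $16,190
LIFO COGS: 199 @ $16 + 90 @ $19 + 156 @ $20 + 358 @ $20 = $15,174
Difference = |$16,190 − $15,174| = $1,016

$1,016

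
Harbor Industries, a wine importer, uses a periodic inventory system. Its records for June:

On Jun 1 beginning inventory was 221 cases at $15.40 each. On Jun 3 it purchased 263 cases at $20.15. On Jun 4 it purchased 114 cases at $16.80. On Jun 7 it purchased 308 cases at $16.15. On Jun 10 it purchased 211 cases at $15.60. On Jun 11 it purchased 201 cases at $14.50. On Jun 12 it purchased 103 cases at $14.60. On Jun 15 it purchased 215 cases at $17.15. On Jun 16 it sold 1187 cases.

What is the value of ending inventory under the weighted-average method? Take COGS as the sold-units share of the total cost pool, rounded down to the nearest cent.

Jun 16, sell 1187: 1187/1636 × $26,989.40 → $19,582.16
Ending inventory (cost pool remaining) = $7,407.24

Ending inventory = $7,407.24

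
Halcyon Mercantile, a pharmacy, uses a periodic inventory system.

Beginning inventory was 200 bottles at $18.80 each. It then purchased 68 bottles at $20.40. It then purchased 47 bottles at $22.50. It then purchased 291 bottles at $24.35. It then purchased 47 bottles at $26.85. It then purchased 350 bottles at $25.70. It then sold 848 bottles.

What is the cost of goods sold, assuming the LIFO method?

Sale 1 (848) [LIFO — newest first]: 350 @ $25.70 + 47 @ $26.85 + 291 @ $24.35 + 47 @ $22.50 + 68 @ $20.40 + 45 @ $18.80 = $20,633.50
Ending inventory: 155 @ $18.80 = $2,914.00
Check: goods available $23,547.50 = COGS $20,633.50 + ending $2,914.00

COGS = $20,633.50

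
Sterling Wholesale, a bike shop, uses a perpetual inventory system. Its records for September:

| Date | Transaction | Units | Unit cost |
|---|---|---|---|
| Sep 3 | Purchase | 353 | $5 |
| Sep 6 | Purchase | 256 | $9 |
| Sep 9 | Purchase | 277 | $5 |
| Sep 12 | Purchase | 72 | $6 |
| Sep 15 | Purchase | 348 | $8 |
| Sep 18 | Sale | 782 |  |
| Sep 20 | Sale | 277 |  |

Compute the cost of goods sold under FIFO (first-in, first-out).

Sep 18, 782 sold [FIFO — oldest first]: 353 @ $5 + 256 @ $9 + 173 @ $5 = $4,934
Sep 20, 277 sold [FIFO — oldest first]: 104 @ $5 + 72 @ $6 + 101 @ $8 = $1,760
Total COGS = $4,934 + $1,760 = $6,694
Ending inventory: 247 @ $8 = $1,976
Check: goods available $8,670 = COGS $6,694 + ending $1,976

COGS = $6,694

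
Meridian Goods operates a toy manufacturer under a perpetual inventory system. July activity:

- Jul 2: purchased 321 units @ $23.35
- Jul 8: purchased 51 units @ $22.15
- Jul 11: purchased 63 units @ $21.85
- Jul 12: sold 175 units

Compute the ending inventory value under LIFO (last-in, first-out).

Jul 12, 175 sold [LIFO — newest first]: 63 @ $21.85 + 51 @ $22.15 + 61 @ $23.35 = $3,930.55
Ending inventory: 260 @ $23.35 = $6,071.00

Ending inventory = $6,071.00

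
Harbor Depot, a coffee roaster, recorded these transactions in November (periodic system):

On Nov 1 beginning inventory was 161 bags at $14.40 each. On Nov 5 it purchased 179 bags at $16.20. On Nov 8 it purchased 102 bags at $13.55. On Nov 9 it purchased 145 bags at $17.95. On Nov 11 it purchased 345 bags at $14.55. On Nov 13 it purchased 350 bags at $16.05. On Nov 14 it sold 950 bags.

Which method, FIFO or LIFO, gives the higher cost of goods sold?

LIFO

FIFO COGS: 161 @ $14.40 + 179 @ $16.20 + 102 @ $13.55 + 145 @ $17.95 + 345 @ $14.55 + 18 @ $16.05 = $14,511.70
LIFO COGS: 350 @ $16.05 + 345 @ $14.55 + 145 @ $17.95 + 102 @ $13.55 + 8 @ $16.20 = $14,751.70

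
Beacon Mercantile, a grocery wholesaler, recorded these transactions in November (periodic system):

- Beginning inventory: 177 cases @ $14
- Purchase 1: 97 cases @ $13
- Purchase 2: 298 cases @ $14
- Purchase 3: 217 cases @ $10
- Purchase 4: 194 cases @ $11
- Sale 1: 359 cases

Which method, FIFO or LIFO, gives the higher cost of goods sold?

FIFO

FIFO COGS: 177 @ $14 + 97 @ $13 + 85 @ $14 = $4,929
LIFO COGS: 194 @ $11 + 165 @ $10 = $3,784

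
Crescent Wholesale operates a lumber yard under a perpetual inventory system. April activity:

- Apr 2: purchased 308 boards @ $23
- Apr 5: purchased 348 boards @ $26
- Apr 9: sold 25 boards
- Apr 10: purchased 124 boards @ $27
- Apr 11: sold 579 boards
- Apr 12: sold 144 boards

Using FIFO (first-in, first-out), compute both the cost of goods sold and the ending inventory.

Apr 9, 25 sold [FIFO — oldest first]: 25 @ $23 = $575
Apr 11, 579 sold [FIFO — oldest first]: 283 @ $23 + 296 @ $26 = $14,205
Apr 12, 144 sold [FIFO — oldest first]: 52 @ $26 + 92 @ $27 = $3,836
Total COGS = $575 + $14,205 + $3,836 = $18,616
Ending inventory: 32 @ $27 = $864

COGS = $18,616; ending inventory = $864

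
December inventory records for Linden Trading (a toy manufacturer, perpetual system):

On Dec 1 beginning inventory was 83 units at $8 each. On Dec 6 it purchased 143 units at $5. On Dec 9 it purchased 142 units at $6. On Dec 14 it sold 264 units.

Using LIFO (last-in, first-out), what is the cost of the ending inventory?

Ending inventory = $769

Dec 14, 264 sold [LIFO — newest first]: 142 @ $6 + 122 @ $5 = $1,462
Ending inventory: 83 @ $8 + 21 @ $5 = $769
Check: goods available $2,231 = COGS $1,462 + ending $769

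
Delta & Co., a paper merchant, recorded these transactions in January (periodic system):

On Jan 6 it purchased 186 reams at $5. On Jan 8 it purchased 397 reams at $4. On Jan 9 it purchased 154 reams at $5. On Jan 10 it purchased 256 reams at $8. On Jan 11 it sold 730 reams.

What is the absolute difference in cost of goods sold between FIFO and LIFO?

FIFO COGS: 186 @ $5 + 397 @ $4 + 147 @ $5 = $3,253
LIFO COGS: 256 @ $8 + 154 @ $5 + 320 @ $4 = $4,098
Difference = |$3,253 − $4,098| = $845

$845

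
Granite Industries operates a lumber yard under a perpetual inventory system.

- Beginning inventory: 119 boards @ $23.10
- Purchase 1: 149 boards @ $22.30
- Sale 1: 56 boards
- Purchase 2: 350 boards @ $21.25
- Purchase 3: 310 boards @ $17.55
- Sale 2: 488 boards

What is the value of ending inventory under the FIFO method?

Ending inventory = $7,013.00

Sale 1 (56) [FIFO — oldest first]: 56 @ $23.10 = $1,293.60
Sale 2 (488) [FIFO — oldest first]: 63 @ $23.10 + 149 @ $22.30 + 276 @ $21.25 = $10,643.00
Total COGS = $1,293.60 + $10,643.00 = $11,936.60
Ending inventory: 74 @ $21.25 + 310 @ $17.55 = $7,013.00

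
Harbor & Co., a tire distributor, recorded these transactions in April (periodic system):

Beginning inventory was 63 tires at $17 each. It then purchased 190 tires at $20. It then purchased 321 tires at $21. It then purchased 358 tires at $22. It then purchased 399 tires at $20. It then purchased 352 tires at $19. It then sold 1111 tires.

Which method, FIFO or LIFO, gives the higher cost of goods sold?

FIFO

FIFO COGS: 63 @ $17 + 190 @ $20 + 321 @ $21 + 358 @ $22 + 179 @ $20 = $23,068
LIFO COGS: 352 @ $19 + 399 @ $20 + 358 @ $22 + 2 @ $21 = $22,586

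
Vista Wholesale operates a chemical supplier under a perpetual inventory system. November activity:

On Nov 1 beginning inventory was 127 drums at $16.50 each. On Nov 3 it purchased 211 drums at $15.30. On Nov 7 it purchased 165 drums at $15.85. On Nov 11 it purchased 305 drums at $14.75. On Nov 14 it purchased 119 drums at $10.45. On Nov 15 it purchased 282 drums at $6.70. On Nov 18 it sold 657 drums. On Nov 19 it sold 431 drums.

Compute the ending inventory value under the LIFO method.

Ending inventory = $1,996.50

Nov 18, 657 sold [LIFO — newest first]: 282 @ $6.70 + 119 @ $10.45 + 256 @ $14.75 = $6,908.95
Nov 19, 431 sold [LIFO — newest first]: 49 @ $14.75 + 165 @ $15.85 + 211 @ $15.30 + 6 @ $16.50 = $6,665.30
Total COGS = $6,908.95 + $6,665.30 = $13,574.25
Ending inventory: 121 @ $16.50 = $1,996.50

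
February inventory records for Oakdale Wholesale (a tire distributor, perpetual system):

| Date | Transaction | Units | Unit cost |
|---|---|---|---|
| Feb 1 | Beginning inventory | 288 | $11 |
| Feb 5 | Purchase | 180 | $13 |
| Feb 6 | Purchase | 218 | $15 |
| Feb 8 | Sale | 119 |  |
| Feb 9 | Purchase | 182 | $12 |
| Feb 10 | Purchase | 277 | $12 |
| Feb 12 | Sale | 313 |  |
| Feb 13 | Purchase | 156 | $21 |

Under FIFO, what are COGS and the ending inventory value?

COGS = $5,040; ending inventory = $12,522

Feb 8, 119 sold [FIFO — oldest first]: 119 @ $11 = $1,309
Feb 12, 313 sold [FIFO — oldest first]: 169 @ $11 + 144 @ $13 = $3,731
Total COGS = $1,309 + $3,731 = $5,040
Ending inventory: 36 @ $13 + 218 @ $15 + 182 @ $12 + 277 @ $12 + 156 @ $21 = $12,522
Check: goods available $17,562 = COGS $5,040 + ending $12,522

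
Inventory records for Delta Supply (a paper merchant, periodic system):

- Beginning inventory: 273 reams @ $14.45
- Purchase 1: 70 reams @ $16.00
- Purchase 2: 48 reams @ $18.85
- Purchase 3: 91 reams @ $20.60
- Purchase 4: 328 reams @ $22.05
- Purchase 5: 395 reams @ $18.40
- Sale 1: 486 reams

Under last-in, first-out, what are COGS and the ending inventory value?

COGS = $9,274.55; ending inventory = $13,070.10

Sale 1 (486) [LIFO — newest first]: 395 @ $18.40 + 91 @ $22.05 = $9,274.55
Ending inventory: 273 @ $14.45 + 70 @ $16.00 + 48 @ $18.85 + 91 @ $20.60 + 237 @ $22.05 = $13,070.10
Check: goods available $22,344.65 = COGS $9,274.55 + ending $13,070.10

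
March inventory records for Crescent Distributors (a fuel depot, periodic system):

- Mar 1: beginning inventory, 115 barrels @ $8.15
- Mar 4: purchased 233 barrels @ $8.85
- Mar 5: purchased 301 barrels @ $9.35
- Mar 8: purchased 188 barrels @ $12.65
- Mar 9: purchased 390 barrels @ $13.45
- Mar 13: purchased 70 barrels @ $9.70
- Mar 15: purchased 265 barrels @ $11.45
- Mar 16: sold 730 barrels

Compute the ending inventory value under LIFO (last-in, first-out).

Ending inventory = $8,128.60

Mar 16, 730 sold [LIFO — newest first]: 265 @ $11.45 + 70 @ $9.70 + 390 @ $13.45 + 5 @ $12.65 = $9,022.00
Ending inventory: 115 @ $8.15 + 233 @ $8.85 + 301 @ $9.35 + 183 @ $12.65 = $8,128.60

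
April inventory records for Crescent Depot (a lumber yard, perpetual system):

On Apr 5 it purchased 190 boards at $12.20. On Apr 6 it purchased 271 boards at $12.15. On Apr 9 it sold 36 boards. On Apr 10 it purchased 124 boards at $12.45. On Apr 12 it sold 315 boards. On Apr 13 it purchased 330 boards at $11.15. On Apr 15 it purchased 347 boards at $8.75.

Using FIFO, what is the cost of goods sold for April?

COGS = $4,274.15

Apr 9, 36 sold [FIFO — oldest first]: 36 @ $12.20 = $439.20
Apr 12, 315 sold [FIFO — oldest first]: 154 @ $12.20 + 161 @ $12.15 = $3,834.95
Total COGS = $439.20 + $3,834.95 = $4,274.15
Ending inventory: 110 @ $12.15 + 124 @ $12.45 + 330 @ $11.15 + 347 @ $8.75 = $9,596.05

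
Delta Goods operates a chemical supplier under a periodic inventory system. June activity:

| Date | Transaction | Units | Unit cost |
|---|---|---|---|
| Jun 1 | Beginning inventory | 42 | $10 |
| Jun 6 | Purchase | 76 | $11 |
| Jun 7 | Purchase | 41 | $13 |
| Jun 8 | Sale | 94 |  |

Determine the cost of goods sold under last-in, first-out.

COGS = $1,116

Jun 8, 94 sold [LIFO — newest first]: 41 @ $13 + 53 @ $11 = $1,116
Ending inventory: 42 @ $10 + 23 @ $11 = $673
Check: goods available $1,789 = COGS $1,116 + ending $673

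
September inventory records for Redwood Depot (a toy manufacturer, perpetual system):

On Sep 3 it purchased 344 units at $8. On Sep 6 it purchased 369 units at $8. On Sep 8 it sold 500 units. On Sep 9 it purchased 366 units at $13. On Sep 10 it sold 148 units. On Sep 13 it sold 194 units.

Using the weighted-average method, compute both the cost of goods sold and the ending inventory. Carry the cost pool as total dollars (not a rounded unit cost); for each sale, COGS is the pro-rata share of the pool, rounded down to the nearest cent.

After Sep 3: 344 on hand, pool $2,752.00 (≈ $8.0000 each)
After Sep 6: 713 on hand, pool $5,704.00 (≈ $8.0000 each)
Sep 8, sell 500: 500/713 × $5,704.00 → $4,000.00
After Sep 9: 579 on hand, pool $6,462.00 (≈ $11.1606 each)
Sep 10, sell 148: 148/579 × $6,462.00 → $1,651.77
Sep 13, sell 194: 194/431 × $4,810.23 → $2,165.16
Total COGS = $4,000.00 + $1,651.77 + $2,165.16 = $7,816.93
Ending inventory (cost pool remaining) = $2,645.07
Check: goods available $10,462.00 = COGS $7,816.93 + ending $2,645.07

COGS = $7,816.93; ending inventory = $2,645.07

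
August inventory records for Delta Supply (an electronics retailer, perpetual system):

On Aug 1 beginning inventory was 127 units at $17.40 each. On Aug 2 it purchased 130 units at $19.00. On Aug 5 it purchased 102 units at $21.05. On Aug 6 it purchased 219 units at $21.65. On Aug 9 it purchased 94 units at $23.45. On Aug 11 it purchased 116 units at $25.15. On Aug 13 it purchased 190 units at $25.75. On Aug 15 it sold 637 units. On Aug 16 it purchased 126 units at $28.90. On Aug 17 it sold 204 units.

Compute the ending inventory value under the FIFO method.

Aug 15, 637 sold [FIFO — oldest first]: 127 @ $17.40 + 130 @ $19.00 + 102 @ $21.05 + 219 @ $21.65 + 59 @ $23.45 = $12,951.80
Aug 17, 204 sold [FIFO — oldest first]: 35 @ $23.45 + 116 @ $25.15 + 53 @ $25.75 = $5,102.90
Total COGS = $12,951.80 + $5,102.90 = $18,054.70
Ending inventory: 137 @ $25.75 + 126 @ $28.90 = $7,169.15
Check: goods available $25,223.85 = COGS $18,054.70 + ending $7,169.15

Ending inventory = $7,169.15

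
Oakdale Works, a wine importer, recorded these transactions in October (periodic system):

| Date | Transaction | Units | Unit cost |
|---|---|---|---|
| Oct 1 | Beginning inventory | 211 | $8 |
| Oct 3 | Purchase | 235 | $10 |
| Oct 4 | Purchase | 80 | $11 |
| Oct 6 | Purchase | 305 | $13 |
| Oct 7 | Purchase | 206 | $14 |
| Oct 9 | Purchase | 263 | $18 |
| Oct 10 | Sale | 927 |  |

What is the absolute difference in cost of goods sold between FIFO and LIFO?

FIFO COGS: 211 @ $8 + 235 @ $10 + 80 @ $11 + 305 @ $13 + 96 @ $14 = $10,227
LIFO COGS: 263 @ $18 + 206 @ $14 + 305 @ $13 + 80 @ $11 + 73 @ $10 = $13,193
Difference = |$10,227 − $13,193| = $2,966

$2,966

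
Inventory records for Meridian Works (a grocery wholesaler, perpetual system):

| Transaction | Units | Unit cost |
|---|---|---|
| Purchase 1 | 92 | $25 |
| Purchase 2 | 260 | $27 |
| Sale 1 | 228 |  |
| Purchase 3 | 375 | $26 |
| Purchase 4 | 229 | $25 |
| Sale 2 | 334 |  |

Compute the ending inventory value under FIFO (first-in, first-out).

Ending inventory = $10,015

Sale 1 (228) [FIFO — oldest first]: 92 @ $25 + 136 @ $27 = $5,972
Sale 2 (334) [FIFO — oldest first]: 124 @ $27 + 210 @ $26 = $8,808
Total COGS = $5,972 + $8,808 = $14,780
Ending inventory: 165 @ $26 + 229 @ $25 = $10,015
Check: goods available $24,795 = COGS $14,780 + ending $10,015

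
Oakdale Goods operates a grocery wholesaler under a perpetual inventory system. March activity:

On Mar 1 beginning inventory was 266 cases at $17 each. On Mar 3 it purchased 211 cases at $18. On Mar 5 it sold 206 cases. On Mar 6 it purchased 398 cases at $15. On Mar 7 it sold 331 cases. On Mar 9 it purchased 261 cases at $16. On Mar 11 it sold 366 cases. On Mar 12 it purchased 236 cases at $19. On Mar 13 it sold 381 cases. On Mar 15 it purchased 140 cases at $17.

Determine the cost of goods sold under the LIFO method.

COGS = $21,454

Mar 5, 206 sold [LIFO — newest first]: 206 @ $18 = $3,708
Mar 7, 331 sold [LIFO — newest first]: 331 @ $15 = $4,965
Mar 11, 366 sold [LIFO — newest first]: 261 @ $16 + 67 @ $15 + 5 @ $18 + 33 @ $17 = $5,832
Mar 13, 381 sold [LIFO — newest first]: 236 @ $19 + 145 @ $17 = $6,949
Total COGS = $3,708 + $4,965 + $5,832 + $6,949 = $21,454
Ending inventory: 88 @ $17 + 140 @ $17 = $3,876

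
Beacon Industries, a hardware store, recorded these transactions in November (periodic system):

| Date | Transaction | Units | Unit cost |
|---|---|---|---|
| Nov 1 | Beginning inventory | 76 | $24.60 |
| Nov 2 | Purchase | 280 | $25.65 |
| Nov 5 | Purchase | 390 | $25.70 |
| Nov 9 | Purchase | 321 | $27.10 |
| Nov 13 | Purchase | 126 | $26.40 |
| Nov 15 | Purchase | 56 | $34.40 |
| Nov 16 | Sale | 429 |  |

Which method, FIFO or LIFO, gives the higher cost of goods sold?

LIFO

FIFO COGS: 76 @ $24.60 + 280 @ $25.65 + 73 @ $25.70 = $10,927.70
LIFO COGS: 56 @ $34.40 + 126 @ $26.40 + 247 @ $27.10 = $11,946.50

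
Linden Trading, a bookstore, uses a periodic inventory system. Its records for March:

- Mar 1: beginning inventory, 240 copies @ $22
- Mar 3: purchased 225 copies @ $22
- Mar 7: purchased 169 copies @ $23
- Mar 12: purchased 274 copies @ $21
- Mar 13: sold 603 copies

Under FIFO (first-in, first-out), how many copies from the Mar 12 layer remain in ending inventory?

274

Mar 13, 603 sold [FIFO — oldest first]: 240 @ $22 + 225 @ $22 + 138 @ $23 = $13,404
Ending inventory: 31 @ $23 + 274 @ $21 = $6,467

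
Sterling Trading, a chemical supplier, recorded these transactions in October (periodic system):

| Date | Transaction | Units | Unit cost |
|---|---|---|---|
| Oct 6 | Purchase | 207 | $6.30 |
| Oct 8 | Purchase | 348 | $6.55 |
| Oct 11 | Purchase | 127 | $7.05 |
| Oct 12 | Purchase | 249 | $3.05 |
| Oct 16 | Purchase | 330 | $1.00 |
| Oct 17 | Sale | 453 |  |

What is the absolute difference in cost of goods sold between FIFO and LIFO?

$2,210.25

FIFO COGS: 207 @ $6.30 + 246 @ $6.55 = $2,915.40
LIFO COGS: 330 @ $1.00 + 123 @ $3.05 = $705.15
Difference = |$2,915.40 − $705.15| = $2,210.25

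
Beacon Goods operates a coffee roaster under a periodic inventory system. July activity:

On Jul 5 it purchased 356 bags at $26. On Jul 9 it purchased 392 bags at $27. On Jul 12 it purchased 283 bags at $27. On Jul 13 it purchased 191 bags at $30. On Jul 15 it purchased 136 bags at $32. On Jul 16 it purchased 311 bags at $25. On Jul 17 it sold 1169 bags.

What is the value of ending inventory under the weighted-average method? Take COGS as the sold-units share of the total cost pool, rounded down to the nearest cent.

Jul 17, sell 1169: 1169/1669 × $45,338.00 → $31,755.61
Ending inventory (cost pool remaining) = $13,582.39
Check: goods available $45,338.00 = COGS $31,755.61 + ending $13,582.39

Ending inventory = $13,582.39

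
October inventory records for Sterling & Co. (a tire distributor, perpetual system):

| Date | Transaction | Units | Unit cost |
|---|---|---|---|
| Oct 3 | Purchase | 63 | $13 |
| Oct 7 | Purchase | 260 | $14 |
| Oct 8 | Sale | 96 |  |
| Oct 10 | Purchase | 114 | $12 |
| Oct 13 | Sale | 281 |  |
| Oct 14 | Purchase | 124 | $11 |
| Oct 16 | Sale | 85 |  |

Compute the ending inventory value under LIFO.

Ending inventory = $1,209

Oct 8, 96 sold [LIFO — newest first]: 96 @ $14 = $1,344
Oct 13, 281 sold [LIFO — newest first]: 114 @ $12 + 164 @ $14 + 3 @ $13 = $3,703
Oct 16, 85 sold [LIFO — newest first]: 85 @ $11 = $935
Total COGS = $1,344 + $3,703 + $935 = $5,982
Ending inventory: 60 @ $13 + 39 @ $11 = $1,209
Check: goods available $7,191 = COGS $5,982 + ending $1,209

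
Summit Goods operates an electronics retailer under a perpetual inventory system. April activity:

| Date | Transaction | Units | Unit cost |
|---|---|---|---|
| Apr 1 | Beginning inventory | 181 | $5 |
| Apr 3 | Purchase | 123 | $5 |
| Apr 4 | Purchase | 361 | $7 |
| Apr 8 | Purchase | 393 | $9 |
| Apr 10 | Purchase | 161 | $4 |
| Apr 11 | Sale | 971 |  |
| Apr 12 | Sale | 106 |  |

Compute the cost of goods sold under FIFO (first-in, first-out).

COGS = $7,660

Apr 11, 971 sold [FIFO — oldest first]: 181 @ $5 + 123 @ $5 + 361 @ $7 + 306 @ $9 = $6,801
Apr 12, 106 sold [FIFO — oldest first]: 87 @ $9 + 19 @ $4 = $859
Total COGS = $6,801 + $859 = $7,660
Ending inventory: 142 @ $4 = $568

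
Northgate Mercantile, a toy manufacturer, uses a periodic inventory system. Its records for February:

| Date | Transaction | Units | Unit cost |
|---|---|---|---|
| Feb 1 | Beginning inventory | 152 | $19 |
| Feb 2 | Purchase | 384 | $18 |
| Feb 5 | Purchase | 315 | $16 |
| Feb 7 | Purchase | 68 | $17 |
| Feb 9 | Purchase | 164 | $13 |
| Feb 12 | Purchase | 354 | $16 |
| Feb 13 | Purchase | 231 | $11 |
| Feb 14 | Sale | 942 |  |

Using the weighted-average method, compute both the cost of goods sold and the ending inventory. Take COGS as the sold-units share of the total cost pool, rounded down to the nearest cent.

Feb 14, sell 942: 942/1668 × $26,333.00 → $14,871.51
Ending inventory (cost pool remaining) = $11,461.49

COGS = $14,871.51; ending inventory = $11,461.49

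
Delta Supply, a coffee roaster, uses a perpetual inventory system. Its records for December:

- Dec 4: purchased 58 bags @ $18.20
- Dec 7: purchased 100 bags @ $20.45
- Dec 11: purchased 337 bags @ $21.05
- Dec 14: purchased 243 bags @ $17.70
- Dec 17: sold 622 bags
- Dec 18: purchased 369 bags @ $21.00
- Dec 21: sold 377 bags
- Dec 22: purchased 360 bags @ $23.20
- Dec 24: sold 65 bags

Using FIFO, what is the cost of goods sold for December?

Dec 17, 622 sold [FIFO — oldest first]: 58 @ $18.20 + 100 @ $20.45 + 337 @ $21.05 + 127 @ $17.70 = $12,442.35
Dec 21, 377 sold [FIFO — oldest first]: 116 @ $17.70 + 261 @ $21.00 = $7,534.20
Dec 24, 65 sold [FIFO — oldest first]: 65 @ $21.00 = $1,365.00
Total COGS = $12,442.35 + $7,534.20 + $1,365.00 = $21,341.55
Ending inventory: 43 @ $21.00 + 360 @ $23.20 = $9,255.00

COGS = $21,341.55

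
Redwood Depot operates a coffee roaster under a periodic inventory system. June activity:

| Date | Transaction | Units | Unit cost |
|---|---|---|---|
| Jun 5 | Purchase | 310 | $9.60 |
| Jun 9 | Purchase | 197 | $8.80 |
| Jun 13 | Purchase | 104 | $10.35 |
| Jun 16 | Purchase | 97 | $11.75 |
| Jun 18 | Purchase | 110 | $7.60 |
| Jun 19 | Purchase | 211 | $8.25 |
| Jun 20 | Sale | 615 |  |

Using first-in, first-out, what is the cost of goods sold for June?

Jun 20, 615 sold [FIFO — oldest first]: 310 @ $9.60 + 197 @ $8.80 + 104 @ $10.35 + 4 @ $11.75 = $5,833.00
Ending inventory: 93 @ $11.75 + 110 @ $7.60 + 211 @ $8.25 = $3,669.50
Check: goods available $9,502.50 = COGS $5,833.00 + ending $3,669.50

COGS = $5,833.00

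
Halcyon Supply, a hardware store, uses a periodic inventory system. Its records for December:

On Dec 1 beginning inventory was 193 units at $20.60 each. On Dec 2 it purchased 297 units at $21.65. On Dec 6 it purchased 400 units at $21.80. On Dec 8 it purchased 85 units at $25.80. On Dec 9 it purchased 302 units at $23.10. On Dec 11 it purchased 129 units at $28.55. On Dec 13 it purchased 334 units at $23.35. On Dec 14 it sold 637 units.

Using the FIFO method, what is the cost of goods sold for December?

Dec 14, 637 sold [FIFO — oldest first]: 193 @ $20.60 + 297 @ $21.65 + 147 @ $21.80 = $13,610.45
Ending inventory: 253 @ $21.80 + 85 @ $25.80 + 302 @ $23.10 + 129 @ $28.55 + 334 @ $23.35 = $26,166.45
Check: goods available $39,776.90 = COGS $13,610.45 + ending $26,166.45

COGS = $13,610.45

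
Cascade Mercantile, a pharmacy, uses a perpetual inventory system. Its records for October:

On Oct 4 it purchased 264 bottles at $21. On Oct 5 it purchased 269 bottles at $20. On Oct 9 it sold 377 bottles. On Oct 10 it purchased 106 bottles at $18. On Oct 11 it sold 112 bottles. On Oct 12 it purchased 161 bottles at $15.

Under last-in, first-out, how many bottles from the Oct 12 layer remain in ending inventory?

161

Oct 9, 377 sold [LIFO — newest first]: 269 @ $20 + 108 @ $21 = $7,648
Oct 11, 112 sold [LIFO — newest first]: 106 @ $18 + 6 @ $21 = $2,034
Total COGS = $7,648 + $2,034 = $9,682
Ending inventory: 150 @ $21 + 161 @ $15 = $5,565
Check: goods available $15,247 = COGS $9,682 + ending $5,565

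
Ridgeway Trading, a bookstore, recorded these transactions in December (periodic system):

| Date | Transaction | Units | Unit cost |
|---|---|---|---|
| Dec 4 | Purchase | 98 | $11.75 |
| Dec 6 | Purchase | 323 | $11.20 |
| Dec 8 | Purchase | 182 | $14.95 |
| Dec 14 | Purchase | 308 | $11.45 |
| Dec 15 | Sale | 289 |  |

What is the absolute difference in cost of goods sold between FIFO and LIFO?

FIFO COGS: 98 @ $11.75 + 191 @ $11.20 = $3,290.70
LIFO COGS: 289 @ $11.45 = $3,309.05
Difference = |$3,290.70 − $3,309.05| = $18.35

$18.35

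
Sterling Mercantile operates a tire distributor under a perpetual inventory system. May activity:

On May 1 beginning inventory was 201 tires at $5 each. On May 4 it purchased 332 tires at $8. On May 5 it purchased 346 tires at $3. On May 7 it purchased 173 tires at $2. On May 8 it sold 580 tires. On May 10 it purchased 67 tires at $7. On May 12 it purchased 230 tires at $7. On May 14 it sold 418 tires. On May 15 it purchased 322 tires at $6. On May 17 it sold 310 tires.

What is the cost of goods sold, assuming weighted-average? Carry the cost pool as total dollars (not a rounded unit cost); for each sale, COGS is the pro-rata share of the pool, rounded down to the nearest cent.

COGS = $6,944.82

After May 1: 201 on hand, pool $1,005.00 (≈ $5.0000 each)
After May 4: 533 on hand, pool $3,661.00 (≈ $6.8687 each)
After May 5: 879 on hand, pool $4,699.00 (≈ $5.3458 each)
After May 7: 1052 on hand, pool $5,045.00 (≈ $4.7956 each)
May 8, sell 580: 580/1052 × $5,045.00 → $2,781.46
After May 10: 539 on hand, pool $2,732.54 (≈ $5.0696 each)
After May 12: 769 on hand, pool $4,342.54 (≈ $5.6470 each)
May 14, sell 418: 418/769 × $4,342.54 → $2,360.44
After May 15: 673 on hand, pool $3,914.10 (≈ $5.8159 each)
May 17, sell 310: 310/673 × $3,914.10 → $1,802.92
Total COGS = $2,781.46 + $2,360.44 + $1,802.92 = $6,944.82
Ending inventory (cost pool remaining) = $2,111.18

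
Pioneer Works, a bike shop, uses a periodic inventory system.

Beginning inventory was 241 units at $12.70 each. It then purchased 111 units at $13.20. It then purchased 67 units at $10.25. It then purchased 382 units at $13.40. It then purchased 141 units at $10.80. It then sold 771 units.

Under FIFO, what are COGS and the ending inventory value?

COGS = $9,929.45; ending inventory = $1,924.80

Sale 1 (771) [FIFO — oldest first]: 241 @ $12.70 + 111 @ $13.20 + 67 @ $10.25 + 352 @ $13.40 = $9,929.45
Ending inventory: 30 @ $13.40 + 141 @ $10.80 = $1,924.80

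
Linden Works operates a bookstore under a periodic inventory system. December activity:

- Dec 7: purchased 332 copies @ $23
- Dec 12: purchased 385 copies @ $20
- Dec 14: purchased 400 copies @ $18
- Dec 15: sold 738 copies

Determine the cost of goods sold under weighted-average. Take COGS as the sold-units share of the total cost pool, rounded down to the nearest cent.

COGS = $14,889.49

Dec 15, sell 738: 738/1117 × $22,536.00 → $14,889.49
Ending inventory (cost pool remaining) = $7,646.51
Check: goods available $22,536.00 = COGS $14,889.49 + ending $7,646.51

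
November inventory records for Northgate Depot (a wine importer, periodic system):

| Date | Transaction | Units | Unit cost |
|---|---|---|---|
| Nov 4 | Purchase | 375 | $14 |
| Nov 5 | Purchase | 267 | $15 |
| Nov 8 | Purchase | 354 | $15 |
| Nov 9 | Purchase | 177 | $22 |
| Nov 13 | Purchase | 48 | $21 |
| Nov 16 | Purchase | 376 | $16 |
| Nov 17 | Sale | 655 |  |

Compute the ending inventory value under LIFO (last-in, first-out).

Ending inventory = $13,755

Nov 17, 655 sold [LIFO — newest first]: 376 @ $16 + 48 @ $21 + 177 @ $22 + 54 @ $15 = $11,728
Ending inventory: 375 @ $14 + 267 @ $15 + 300 @ $15 = $13,755
Check: goods available $25,483 = COGS $11,728 + ending $13,755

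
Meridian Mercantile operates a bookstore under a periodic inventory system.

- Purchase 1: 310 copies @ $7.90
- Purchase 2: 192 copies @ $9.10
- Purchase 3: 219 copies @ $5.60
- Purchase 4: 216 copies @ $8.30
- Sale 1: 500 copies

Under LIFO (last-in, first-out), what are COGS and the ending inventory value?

Sale 1 (500) [LIFO — newest first]: 216 @ $8.30 + 219 @ $5.60 + 65 @ $9.10 = $3,610.70
Ending inventory: 310 @ $7.90 + 127 @ $9.10 = $3,604.70
Check: goods available $7,215.40 = COGS $3,610.70 + ending $3,604.70

COGS = $3,610.70; ending inventory = $3,604.70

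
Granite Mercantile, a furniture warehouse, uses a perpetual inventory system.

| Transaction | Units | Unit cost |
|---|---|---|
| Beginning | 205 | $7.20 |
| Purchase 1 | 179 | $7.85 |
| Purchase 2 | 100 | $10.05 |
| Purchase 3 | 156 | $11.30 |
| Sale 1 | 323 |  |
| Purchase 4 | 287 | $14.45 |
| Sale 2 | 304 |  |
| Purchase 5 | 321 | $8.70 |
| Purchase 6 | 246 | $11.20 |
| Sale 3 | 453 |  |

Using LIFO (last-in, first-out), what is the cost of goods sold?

COGS = $12,130.45

Sale 1 (323) [LIFO — newest first]: 156 @ $11.30 + 100 @ $10.05 + 67 @ $7.85 = $3,293.75
Sale 2 (304) [LIFO — newest first]: 287 @ $14.45 + 17 @ $7.85 = $4,280.60
Sale 3 (453) [LIFO — newest first]: 246 @ $11.20 + 207 @ $8.70 = $4,556.10
Total COGS = $3,293.75 + $4,280.60 + $4,556.10 = $12,130.45
Ending inventory: 205 @ $7.20 + 95 @ $7.85 + 114 @ $8.70 = $3,213.55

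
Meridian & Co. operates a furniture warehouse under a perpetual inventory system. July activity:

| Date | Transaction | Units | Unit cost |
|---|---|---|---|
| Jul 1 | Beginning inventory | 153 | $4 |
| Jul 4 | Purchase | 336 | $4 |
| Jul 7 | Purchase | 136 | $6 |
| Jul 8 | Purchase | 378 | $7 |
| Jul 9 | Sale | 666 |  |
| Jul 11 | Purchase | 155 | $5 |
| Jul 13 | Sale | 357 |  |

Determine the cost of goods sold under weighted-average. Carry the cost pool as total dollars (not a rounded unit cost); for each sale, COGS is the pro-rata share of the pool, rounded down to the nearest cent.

After Jul 1: 153 on hand, pool $612.00 (≈ $4.0000 each)
After Jul 4: 489 on hand, pool $1,956.00 (≈ $4.0000 each)
After Jul 7: 625 on hand, pool $2,772.00 (≈ $4.4352 each)
After Jul 8: 1003 on hand, pool $5,418.00 (≈ $5.4018 each)
Jul 9, sell 666: 666/1003 × $5,418.00 → $3,597.59
After Jul 11: 492 on hand, pool $2,595.41 (≈ $5.2752 each)
Jul 13, sell 357: 357/492 × $2,595.41 → $1,883.25
Total COGS = $3,597.59 + $1,883.25 = $5,480.84
Ending inventory (cost pool remaining) = $712.16

COGS = $5,480.84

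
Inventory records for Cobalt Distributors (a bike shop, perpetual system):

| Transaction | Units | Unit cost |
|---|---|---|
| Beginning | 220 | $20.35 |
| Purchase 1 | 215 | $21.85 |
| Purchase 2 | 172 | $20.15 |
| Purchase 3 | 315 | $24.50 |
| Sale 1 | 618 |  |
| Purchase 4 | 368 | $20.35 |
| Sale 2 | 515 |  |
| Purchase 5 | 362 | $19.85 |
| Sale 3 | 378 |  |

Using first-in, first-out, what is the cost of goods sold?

COGS = $32,233.70

Sale 1 (618) [FIFO — oldest first]: 220 @ $20.35 + 215 @ $21.85 + 172 @ $20.15 + 11 @ $24.50 = $12,910.05
Sale 2 (515) [FIFO — oldest first]: 304 @ $24.50 + 211 @ $20.35 = $11,741.85
Sale 3 (378) [FIFO — oldest first]: 157 @ $20.35 + 221 @ $19.85 = $7,581.80
Total COGS = $12,910.05 + $11,741.85 + $7,581.80 = $32,233.70
Ending inventory: 141 @ $19.85 = $2,798.85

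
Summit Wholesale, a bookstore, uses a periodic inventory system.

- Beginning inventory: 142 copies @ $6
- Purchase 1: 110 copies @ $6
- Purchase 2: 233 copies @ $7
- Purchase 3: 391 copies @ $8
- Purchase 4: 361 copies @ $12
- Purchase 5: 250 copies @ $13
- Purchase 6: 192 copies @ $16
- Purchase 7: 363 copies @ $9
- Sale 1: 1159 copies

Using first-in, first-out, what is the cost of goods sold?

COGS = $9,667

Sale 1 (1159) [FIFO — oldest first]: 142 @ $6 + 110 @ $6 + 233 @ $7 + 391 @ $8 + 283 @ $12 = $9,667
Ending inventory: 78 @ $12 + 250 @ $13 + 192 @ $16 + 363 @ $9 = $10,525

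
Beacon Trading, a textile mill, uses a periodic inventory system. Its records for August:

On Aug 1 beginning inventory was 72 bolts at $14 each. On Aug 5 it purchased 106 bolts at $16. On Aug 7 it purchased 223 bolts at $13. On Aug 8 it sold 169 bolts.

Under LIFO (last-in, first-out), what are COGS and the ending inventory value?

Aug 8, 169 sold [LIFO — newest first]: 169 @ $13 = $2,197
Ending inventory: 72 @ $14 + 106 @ $16 + 54 @ $13 = $3,406

COGS = $2,197; ending inventory = $3,406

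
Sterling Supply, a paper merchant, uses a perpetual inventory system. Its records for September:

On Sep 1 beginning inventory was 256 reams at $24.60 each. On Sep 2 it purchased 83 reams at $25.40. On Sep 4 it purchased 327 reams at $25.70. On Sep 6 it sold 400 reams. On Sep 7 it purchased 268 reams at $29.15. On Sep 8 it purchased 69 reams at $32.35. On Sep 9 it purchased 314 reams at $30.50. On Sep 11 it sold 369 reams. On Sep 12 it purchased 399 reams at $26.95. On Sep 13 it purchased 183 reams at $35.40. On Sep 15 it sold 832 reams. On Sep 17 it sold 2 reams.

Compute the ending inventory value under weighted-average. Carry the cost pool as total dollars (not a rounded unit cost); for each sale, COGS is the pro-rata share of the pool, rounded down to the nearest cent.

Ending inventory = $8,636.18

After Sep 1: 256 on hand, pool $6,297.60 (≈ $24.6000 each)
After Sep 2: 339 on hand, pool $8,405.80 (≈ $24.7959 each)
After Sep 4: 666 on hand, pool $16,809.70 (≈ $25.2398 each)
Sep 6, sell 400: 400/666 × $16,809.70 → $10,095.91
After Sep 7: 534 on hand, pool $14,525.99 (≈ $27.2022 each)
After Sep 8: 603 on hand, pool $16,758.14 (≈ $27.7913 each)
After Sep 9: 917 on hand, pool $26,335.14 (≈ $28.7188 each)
Sep 11, sell 369: 369/917 × $26,335.14 → $10,597.23
After Sep 12: 947 on hand, pool $26,490.96 (≈ $27.9736 each)
After Sep 13: 1130 on hand, pool $32,969.16 (≈ $29.1762 each)
Sep 15, sell 832: 832/1130 × $32,969.16 → $24,274.63
Sep 17, sell 2: 2/298 × $8,694.53 → $58.35
Total COGS = $10,095.91 + $10,597.23 + $24,274.63 + $58.35 = $45,026.12
Ending inventory (cost pool remaining) = $8,636.18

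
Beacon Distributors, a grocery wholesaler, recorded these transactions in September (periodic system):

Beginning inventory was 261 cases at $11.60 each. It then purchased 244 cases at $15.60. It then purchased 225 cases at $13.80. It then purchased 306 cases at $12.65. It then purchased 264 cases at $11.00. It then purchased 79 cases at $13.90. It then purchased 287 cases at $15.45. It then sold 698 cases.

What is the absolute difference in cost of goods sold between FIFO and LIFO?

$200.95

FIFO COGS: 261 @ $11.60 + 244 @ $15.60 + 193 @ $13.80 = $9,497.40
LIFO COGS: 287 @ $15.45 + 79 @ $13.90 + 264 @ $11.00 + 68 @ $12.65 = $9,296.45
Difference = |$9,497.40 − $9,296.45| = $200.95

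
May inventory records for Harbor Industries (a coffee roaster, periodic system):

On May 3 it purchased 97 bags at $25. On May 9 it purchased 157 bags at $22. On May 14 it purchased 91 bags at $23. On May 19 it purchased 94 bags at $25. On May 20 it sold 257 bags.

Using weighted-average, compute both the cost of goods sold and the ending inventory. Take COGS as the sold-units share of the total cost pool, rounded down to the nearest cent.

COGS = $6,042.71; ending inventory = $4,279.29

May 20, sell 257: 257/439 × $10,322.00 → $6,042.71
Ending inventory (cost pool remaining) = $4,279.29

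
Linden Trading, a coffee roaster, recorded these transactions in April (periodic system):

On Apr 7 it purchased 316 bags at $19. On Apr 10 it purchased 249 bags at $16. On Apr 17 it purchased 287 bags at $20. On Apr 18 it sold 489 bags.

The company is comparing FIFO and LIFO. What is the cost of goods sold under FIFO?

FIFO COGS: 316 @ $19 + 173 @ $16 = $8,772
LIFO COGS: 287 @ $20 + 202 @ $16 = $8,972

COGS = $8,772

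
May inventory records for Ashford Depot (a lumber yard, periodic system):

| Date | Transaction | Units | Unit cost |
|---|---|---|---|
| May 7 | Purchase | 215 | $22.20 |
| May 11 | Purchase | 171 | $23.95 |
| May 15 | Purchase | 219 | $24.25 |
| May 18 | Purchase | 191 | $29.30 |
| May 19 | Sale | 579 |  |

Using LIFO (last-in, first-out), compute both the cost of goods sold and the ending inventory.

COGS = $14,954.60; ending inventory = $4,820.90

May 19, 579 sold [LIFO — newest first]: 191 @ $29.30 + 219 @ $24.25 + 169 @ $23.95 = $14,954.60
Ending inventory: 215 @ $22.20 + 2 @ $23.95 = $4,820.90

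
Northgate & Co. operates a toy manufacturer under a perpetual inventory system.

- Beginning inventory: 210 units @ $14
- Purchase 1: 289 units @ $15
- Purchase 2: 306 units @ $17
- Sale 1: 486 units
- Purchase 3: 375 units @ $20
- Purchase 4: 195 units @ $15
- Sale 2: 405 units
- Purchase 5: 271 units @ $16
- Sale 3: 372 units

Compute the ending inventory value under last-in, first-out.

Ending inventory = $5,855

Sale 1 (486) [LIFO — newest first]: 306 @ $17 + 180 @ $15 = $7,902
Sale 2 (405) [LIFO — newest first]: 195 @ $15 + 210 @ $20 = $7,125
Sale 3 (372) [LIFO — newest first]: 271 @ $16 + 101 @ $20 = $6,356
Total COGS = $7,902 + $7,125 + $6,356 = $21,383
Ending inventory: 210 @ $14 + 109 @ $15 + 64 @ $20 = $5,855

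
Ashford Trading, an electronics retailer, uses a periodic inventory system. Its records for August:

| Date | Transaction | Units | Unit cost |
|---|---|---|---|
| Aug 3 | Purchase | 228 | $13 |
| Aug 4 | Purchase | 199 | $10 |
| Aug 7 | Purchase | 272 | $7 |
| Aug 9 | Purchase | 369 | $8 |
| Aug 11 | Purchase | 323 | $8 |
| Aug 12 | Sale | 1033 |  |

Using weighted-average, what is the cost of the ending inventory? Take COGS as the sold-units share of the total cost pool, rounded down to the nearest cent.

Ending inventory = $3,189.83

Aug 12, sell 1033: 1033/1391 × $12,394.00 → $9,204.17
Ending inventory (cost pool remaining) = $3,189.83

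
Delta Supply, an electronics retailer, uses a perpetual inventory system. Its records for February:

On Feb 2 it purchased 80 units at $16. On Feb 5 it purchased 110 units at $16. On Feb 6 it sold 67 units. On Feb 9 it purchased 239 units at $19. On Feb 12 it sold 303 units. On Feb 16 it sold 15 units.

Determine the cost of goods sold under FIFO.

Feb 6, 67 sold [FIFO — oldest first]: 67 @ $16 = $1,072
Feb 12, 303 sold [FIFO — oldest first]: 13 @ $16 + 110 @ $16 + 180 @ $19 = $5,388
Feb 16, 15 sold [FIFO — oldest first]: 15 @ $19 = $285
Total COGS = $1,072 + $5,388 + $285 = $6,745
Ending inventory: 44 @ $19 = $836

COGS = $6,745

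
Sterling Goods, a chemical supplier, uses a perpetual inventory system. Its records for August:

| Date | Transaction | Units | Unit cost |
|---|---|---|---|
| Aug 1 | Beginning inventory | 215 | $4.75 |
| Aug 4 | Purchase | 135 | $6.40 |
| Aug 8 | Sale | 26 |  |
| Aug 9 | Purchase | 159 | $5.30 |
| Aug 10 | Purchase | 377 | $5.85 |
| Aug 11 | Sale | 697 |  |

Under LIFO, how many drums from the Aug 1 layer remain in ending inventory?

Aug 8, 26 sold [LIFO — newest first]: 26 @ $6.40 = $166.40
Aug 11, 697 sold [LIFO — newest first]: 377 @ $5.85 + 159 @ $5.30 + 109 @ $6.40 + 52 @ $4.75 = $3,992.75
Total COGS = $166.40 + $3,992.75 = $4,159.15
Ending inventory: 163 @ $4.75 = $774.25
Check: goods available $4,933.40 = COGS $4,159.15 + ending $774.25

163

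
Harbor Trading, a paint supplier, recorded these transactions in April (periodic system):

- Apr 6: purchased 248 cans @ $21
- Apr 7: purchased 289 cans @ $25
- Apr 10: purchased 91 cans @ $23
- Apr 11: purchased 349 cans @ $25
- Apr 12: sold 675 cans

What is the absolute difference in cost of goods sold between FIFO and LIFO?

FIFO COGS: 248 @ $21 + 289 @ $25 + 91 @ $23 + 47 @ $25 = $15,701
LIFO COGS: 349 @ $25 + 91 @ $23 + 235 @ $25 = $16,693
Difference = |$15,701 − $16,693| = $992

$992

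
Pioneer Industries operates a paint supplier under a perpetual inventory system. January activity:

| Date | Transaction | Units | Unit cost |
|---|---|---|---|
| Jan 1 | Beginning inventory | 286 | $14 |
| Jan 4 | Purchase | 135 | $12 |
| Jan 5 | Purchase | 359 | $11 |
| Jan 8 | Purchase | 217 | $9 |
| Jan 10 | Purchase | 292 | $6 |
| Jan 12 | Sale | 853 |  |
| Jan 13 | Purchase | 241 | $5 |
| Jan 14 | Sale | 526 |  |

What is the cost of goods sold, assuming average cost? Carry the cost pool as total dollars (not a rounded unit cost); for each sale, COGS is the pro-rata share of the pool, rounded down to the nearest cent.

COGS = $13,212.49

After Jan 1: 286 on hand, pool $4,004.00 (≈ $14.0000 each)
After Jan 4: 421 on hand, pool $5,624.00 (≈ $13.3587 each)
After Jan 5: 780 on hand, pool $9,573.00 (≈ $12.2731 each)
After Jan 8: 997 on hand, pool $11,526.00 (≈ $11.5607 each)
After Jan 10: 1289 on hand, pool $13,278.00 (≈ $10.3010 each)
Jan 12, sell 853: 853/1289 × $13,278.00 → $8,786.76
After Jan 13: 677 on hand, pool $5,696.24 (≈ $8.4139 each)
Jan 14, sell 526: 526/677 × $5,696.24 → $4,425.73
Total COGS = $8,786.76 + $4,425.73 = $13,212.49
Ending inventory (cost pool remaining) = $1,270.51
Check: goods available $14,483.00 = COGS $13,212.49 + ending $1,270.51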